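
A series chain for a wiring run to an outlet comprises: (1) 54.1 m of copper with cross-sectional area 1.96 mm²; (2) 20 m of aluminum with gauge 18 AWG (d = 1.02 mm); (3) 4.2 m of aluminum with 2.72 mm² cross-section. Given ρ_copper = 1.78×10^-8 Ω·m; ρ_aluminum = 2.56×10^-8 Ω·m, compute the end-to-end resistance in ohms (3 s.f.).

1.16 Ω

Seg 1: A = 1.96 mm² = 1.960e-06 m²
R_1 = (1.78×10^-8)(54.1)/(1.960e-06) = 0.4913 Ω
Seg 2: A = π(1.02/2 mm)² = π(5.1000e-04 m)² = 8.171e-07 m²
R_2 = (2.56×10^-8)(20)/(8.171e-07) = 0.6266 Ω
Seg 3: A = 2.72 mm² = 2.720e-06 m²
R_3 = (2.56×10^-8)(4.2)/(2.720e-06) = 0.03953 Ω
R_total = R_1 + R_2 + R_3 = 1.16 Ω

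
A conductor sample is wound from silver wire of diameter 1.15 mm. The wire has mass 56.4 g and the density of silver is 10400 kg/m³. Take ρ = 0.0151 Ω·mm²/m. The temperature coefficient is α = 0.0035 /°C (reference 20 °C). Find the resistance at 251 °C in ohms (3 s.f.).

0.137 Ω

ρ = 0.0151 Ω·mm²/m = 1.51×10^-8 Ω·m
A = π(d/2)² = π(5.7500e-04 m)² = 1.0387e-06 m²
L = m/(density·A) = 0.0564/(10400×1.0387e-06) = 5.221 m
R = ρL/A = (1.51×10^-8)(5.221)/(1.0387e-06) = 0.0759 Ω
R(251 °C) = 0.0759 × (1 + 0.0035×231) = 0.137 Ω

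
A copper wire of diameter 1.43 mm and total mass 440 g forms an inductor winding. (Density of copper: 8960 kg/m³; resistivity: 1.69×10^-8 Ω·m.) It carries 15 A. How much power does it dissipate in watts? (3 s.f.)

72.4 W

A = π(d/2)² = π(7.1500e-04 m)² = 1.6061e-06 m²
L = m/(density·A) = 0.44/(8960×1.6061e-06) = 30.58 m
R = ρL/A = (1.69×10^-8)(30.58)/(1.6061e-06) = 0.3217 Ω
P = I²R = (15)² × 0.3217 = 72.4 W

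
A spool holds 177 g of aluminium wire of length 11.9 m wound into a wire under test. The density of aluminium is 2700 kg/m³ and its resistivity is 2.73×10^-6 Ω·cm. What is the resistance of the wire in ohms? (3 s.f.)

ρ = 2.73×10^-6 Ω·cm = 2.73×10^-8 Ω·m
A = m/(density·L) = 0.177/(2700×11.9) = 5.5089e-06 m²
R = ρL/A = (2.73×10^-8)(11.9)/(5.5089e-06) = 0.0590 Ω

0.0590 Ω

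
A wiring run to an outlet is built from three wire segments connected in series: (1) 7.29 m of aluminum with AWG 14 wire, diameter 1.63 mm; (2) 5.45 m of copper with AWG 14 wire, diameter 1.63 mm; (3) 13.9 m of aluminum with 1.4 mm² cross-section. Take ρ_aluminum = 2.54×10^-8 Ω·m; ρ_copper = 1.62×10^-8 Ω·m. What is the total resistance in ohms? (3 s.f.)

0.383 Ω

Seg 1: A = π(1.63/2 mm)² = π(8.1500e-04 m)² = 2.087e-06 m²
R_1 = (2.54×10^-8)(7.29)/(2.087e-06) = 0.08874 Ω
Seg 2: A = π(1.63/2 mm)² = π(8.1500e-04 m)² = 2.087e-06 m²
R_2 = (1.62×10^-8)(5.45)/(2.087e-06) = 0.04231 Ω
Seg 3: A = 1.4 mm² = 1.400e-06 m²
R_3 = (2.54×10^-8)(13.9)/(1.400e-06) = 0.2522 Ω
R_total = R_1 + R_2 + R_3 = 0.383 Ω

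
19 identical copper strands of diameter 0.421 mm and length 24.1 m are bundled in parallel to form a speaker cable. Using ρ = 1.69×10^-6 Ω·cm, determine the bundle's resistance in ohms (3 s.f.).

ρ = 1.69×10^-6 Ω·cm = 1.69×10^-8 Ω·m
A_strand = π(2.1050e-04 m)² = 1.392e-07 m²
R_strand = ρL/A = (1.69×10^-8)(24.1)/(1.392e-07) = 2.926 Ω
R_total = R_strand/N = 2.926/19 = 0.154 Ω

0.154 Ω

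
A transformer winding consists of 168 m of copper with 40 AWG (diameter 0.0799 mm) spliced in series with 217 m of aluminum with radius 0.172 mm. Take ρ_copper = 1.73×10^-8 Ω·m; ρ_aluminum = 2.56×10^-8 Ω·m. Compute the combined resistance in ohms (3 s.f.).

639 Ω

Segment 1: A = π(0.0799/2 mm)² = π(3.9950e-05 m)² = 5.014e-09 m²
R₁ = ρL/A = (1.73×10^-8)(168)/(5.014e-09) = 579.7 Ω
Segment 2: A = πr² = π(1.7200e-04 m)² = 9.294e-08 m²
R₂ = (2.56×10^-8)(217)/(9.294e-08) = 59.77 Ω
R = R₁ + R₂ = 639 Ω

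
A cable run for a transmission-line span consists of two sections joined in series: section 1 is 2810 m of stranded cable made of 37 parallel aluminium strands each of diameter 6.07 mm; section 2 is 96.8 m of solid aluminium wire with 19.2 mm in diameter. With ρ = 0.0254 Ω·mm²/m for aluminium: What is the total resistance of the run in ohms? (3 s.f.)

0.0752 Ω

ρ = 0.0254 Ω·mm²/m = 2.54×10^-8 Ω·m
Section 1: A_strand = π(3.0350e-03)² = 2.894e-05 m²; R₁ = ρL/(N·A_s) = (2.54×10^-8)(2810)/(37×2.894e-05) = 0.06666 Ω
Section 2: A = π(d/2)² = π(9.6000e-03 m)² = 2.895e-04 m²
R₂ = (2.54×10^-8)(96.8)/(2.895e-04) = 0.008492 Ω
R = R₁ + R₂ = 0.0752 Ω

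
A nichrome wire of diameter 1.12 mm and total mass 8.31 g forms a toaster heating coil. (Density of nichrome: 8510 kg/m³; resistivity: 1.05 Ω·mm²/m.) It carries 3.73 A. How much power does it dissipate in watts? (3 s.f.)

ρ = 1.05 Ω·mm²/m = 1.05×10^-6 Ω·m
A = π(d/2)² = π(5.6000e-04 m)² = 9.8520e-07 m²
L = m/(density·A) = 0.00831/(8510×9.8520e-07) = 0.9912 m
R = ρL/A = (1.05×10^-6)(0.9912)/(9.8520e-07) = 1.056 Ω
P = I²R = (3.73)² × 1.056 = 14.7 W

14.7 W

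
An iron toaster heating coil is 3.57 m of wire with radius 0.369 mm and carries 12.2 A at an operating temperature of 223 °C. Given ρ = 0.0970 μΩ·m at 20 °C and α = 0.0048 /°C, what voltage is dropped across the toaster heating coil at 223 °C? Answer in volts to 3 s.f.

19.5 V

ρ = 0.0970 μΩ·m = 9.70×10^-8 Ω·m
A = πr² = π(3.6900e-04 m)² = 4.278e-07 m²
R₍20₎ = ρL/A = (9.70×10^-8)(3.57)/(4.278e-07) = 0.8095 Ω
R₍223₎ = R₍20₎(1 + αΔT) = 0.8095 × (1 + 0.0048×203) = 1.598 Ω
V = IR = 12.2 × 1.598 = 19.5 V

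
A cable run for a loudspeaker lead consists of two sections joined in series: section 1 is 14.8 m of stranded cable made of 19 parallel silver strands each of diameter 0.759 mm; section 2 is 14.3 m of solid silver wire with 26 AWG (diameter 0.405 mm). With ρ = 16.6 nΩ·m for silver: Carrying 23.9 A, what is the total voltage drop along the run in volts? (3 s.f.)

44.7 V

ρ = 16.6 nΩ·m = 1.66×10^-8 Ω·m
Section 1: A_strand = π(3.7950e-04)² = 4.525e-07 m²; R₁ = ρL/(N·A_s) = (1.66×10^-8)(14.8)/(19×4.525e-07) = 0.02858 Ω
Section 2: A = π(0.405/2 mm)² = π(2.0250e-04 m)² = 1.288e-07 m²
R₂ = (1.66×10^-8)(14.3)/(1.288e-07) = 1.843 Ω
R = R₁ + R₂ = 1.871 Ω
V = IR = 23.9 × 1.871 = 44.7 V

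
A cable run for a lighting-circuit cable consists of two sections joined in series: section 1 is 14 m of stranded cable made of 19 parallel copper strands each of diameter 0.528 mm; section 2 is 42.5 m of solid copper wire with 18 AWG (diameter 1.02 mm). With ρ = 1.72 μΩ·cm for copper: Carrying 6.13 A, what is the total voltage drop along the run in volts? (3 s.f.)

ρ = 1.72 μΩ·cm = 1.72×10^-8 Ω·m
Section 1: A_strand = π(2.6400e-04)² = 2.190e-07 m²; R₁ = ρL/(N·A_s) = (1.72×10^-8)(14)/(19×2.190e-07) = 0.05788 Ω
Section 2: A = π(1.02/2 mm)² = π(5.1000e-04 m)² = 8.171e-07 m²
R₂ = (1.72×10^-8)(42.5)/(8.171e-07) = 0.8946 Ω
R = R₁ + R₂ = 0.9525 Ω
V = IR = 6.13 × 0.9525 = 5.84 V

5.84 V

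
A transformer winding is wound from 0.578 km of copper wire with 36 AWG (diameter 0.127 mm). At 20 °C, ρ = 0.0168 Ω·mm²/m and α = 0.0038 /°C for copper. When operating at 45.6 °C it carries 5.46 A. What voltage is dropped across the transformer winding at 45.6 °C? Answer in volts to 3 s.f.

ρ = 0.0168 Ω·mm²/m = 1.68×10^-8 Ω·m
A = π(0.127/2 mm)² = π(6.3500e-05 m)² = 1.267e-08 m²
R₍20₎ = ρL/A = (1.68×10^-8)(578)/(1.267e-08) = 766.5 Ω
R₍45.6₎ = R₍20₎(1 + αΔT) = 766.5 × (1 + 0.0038×25.6) = 841.1 Ω
V = IR = 5.46 × 841.1 = 4590 V

4590 V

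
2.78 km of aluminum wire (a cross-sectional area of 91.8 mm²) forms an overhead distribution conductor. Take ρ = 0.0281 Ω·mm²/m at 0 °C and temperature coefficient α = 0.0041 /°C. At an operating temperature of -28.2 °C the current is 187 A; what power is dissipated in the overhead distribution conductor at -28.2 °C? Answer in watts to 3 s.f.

ρ = 0.0281 Ω·mm²/m = 2.81×10^-8 Ω·m
A = 91.8 mm² = 9.180e-05 m²
R₍0₎ = ρL/A = (2.81×10^-8)(2780)/(9.180e-05) = 0.851 Ω
R₍-28.2₎ = R₍0₎(1 + αΔT) = 0.851 × (1 + 0.0041×-28.2) = 0.7526 Ω
P = I²R = (187)² × 0.7526 = 26300 W

26300 W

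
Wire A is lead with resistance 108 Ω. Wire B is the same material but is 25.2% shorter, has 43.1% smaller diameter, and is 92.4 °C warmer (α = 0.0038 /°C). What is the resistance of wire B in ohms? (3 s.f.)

337 Ω

R ∝ ρL/d² with ρ ∝ (1+αΔT), so R_B/R_A = (1 − 25.2/100) × (1 − 43.1/100)⁻² × (1 + 0.0038×92.4)
= 0.748 × 3.089 × 1.351 = 3.122
R_B = 3.122 × 108 = 337 Ω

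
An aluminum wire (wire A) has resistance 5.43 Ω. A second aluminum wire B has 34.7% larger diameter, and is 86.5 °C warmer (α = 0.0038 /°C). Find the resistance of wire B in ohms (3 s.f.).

R ∝ ρL/d² with ρ ∝ (1+αΔT), so R_B/R_A = (1 + 34.7/100)⁻² × (1 + 0.0038×86.5)
= 0.5511 × 1.329 = 0.7323
R_B = 0.7323 × 5.43 = 3.98 Ω

3.98 Ω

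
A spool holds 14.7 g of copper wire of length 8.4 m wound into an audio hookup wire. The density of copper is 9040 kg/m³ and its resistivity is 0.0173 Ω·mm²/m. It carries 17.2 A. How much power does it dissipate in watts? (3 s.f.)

222 W

ρ = 0.0173 Ω·mm²/m = 1.73×10^-8 Ω·m
A = m/(density·L) = 0.0147/(9040×8.4) = 1.9358e-07 m²
R = ρL/A = (1.73×10^-8)(8.4)/(1.9358e-07) = 0.7507 Ω
P = I²R = (17.2)² × 0.7507 = 222 W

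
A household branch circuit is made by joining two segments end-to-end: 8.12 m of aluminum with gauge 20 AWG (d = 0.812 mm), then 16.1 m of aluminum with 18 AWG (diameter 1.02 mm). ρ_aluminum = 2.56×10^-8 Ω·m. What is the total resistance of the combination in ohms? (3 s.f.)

0.906 Ω

Segment 1: A = π(0.812/2 mm)² = π(4.0600e-04 m)² = 5.178e-07 m²
R₁ = ρL/A = (2.56×10^-8)(8.12)/(5.178e-07) = 0.4014 Ω
Segment 2: A = π(1.02/2 mm)² = π(5.1000e-04 m)² = 8.171e-07 m²
R₂ = (2.56×10^-8)(16.1)/(8.171e-07) = 0.5044 Ω
R = R₁ + R₂ = 0.906 Ω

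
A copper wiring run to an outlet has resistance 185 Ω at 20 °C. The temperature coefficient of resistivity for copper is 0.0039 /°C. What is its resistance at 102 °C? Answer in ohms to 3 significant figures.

244 Ω

ΔT = 102 − 20 = 82 °C
R = R₀(1 + αΔT) = 185 × (1 + 0.0039×82) = 185 × 1.32 = 244 Ω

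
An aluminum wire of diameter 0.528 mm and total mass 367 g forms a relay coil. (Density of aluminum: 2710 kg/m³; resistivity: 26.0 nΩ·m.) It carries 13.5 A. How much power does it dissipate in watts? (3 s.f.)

ρ = 26.0 nΩ·m = 2.60×10^-8 Ω·m
A = π(d/2)² = π(2.6400e-04 m)² = 2.1896e-07 m²
L = m/(density·A) = 0.367/(2710×2.1896e-07) = 618.5 m
R = ρL/A = (2.60×10^-8)(618.5)/(2.1896e-07) = 73.44 Ω
P = I²R = (13.5)² × 73.44 = 13400 W

13400 W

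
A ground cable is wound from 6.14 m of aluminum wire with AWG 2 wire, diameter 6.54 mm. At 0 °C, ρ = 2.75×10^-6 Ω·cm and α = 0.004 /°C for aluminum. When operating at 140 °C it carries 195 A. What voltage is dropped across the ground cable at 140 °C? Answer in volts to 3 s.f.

1.53 V

ρ = 2.75×10^-6 Ω·cm = 2.75×10^-8 Ω·m
A = π(6.54/2 mm)² = π(3.2700e-03 m)² = 3.359e-05 m²
R₍0₎ = ρL/A = (2.75×10^-8)(6.14)/(3.359e-05) = 0.005026 Ω
R₍140₎ = R₍0₎(1 + αΔT) = 0.005026 × (1 + 0.004×140) = 0.007841 Ω
V = IR = 195 × 0.007841 = 1.53 V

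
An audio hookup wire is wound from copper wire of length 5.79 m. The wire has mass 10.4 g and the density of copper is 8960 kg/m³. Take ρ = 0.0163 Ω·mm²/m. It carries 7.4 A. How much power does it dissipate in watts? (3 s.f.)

25.8 W

ρ = 0.0163 Ω·mm²/m = 1.63×10^-8 Ω·m
A = m/(density·L) = 0.0104/(8960×5.79) = 2.0047e-07 m²
R = ρL/A = (1.63×10^-8)(5.79)/(2.0047e-07) = 0.4708 Ω
P = I²R = (7.4)² × 0.4708 = 25.8 W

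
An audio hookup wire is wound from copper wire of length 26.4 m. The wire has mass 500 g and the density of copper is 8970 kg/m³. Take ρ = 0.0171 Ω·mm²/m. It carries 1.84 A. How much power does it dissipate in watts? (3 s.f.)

ρ = 0.0171 Ω·mm²/m = 1.71×10^-8 Ω·m
A = m/(density·L) = 0.5/(8970×26.4) = 2.1114e-06 m²
R = ρL/A = (1.71×10^-8)(26.4)/(2.1114e-06) = 0.2138 Ω
P = I²R = (1.84)² × 0.2138 = 0.724 W

0.724 W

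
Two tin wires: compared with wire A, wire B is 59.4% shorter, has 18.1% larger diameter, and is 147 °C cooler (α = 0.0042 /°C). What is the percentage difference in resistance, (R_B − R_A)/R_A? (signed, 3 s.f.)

-88.9%

R ∝ ρL/d² with ρ ∝ (1+αΔT), so R_B/R_A = (1 − 59.4/100) × (1 + 18.1/100)⁻² × (1 − 0.0042×147)
= 0.406 × 0.717 × 0.3826 = 0.1114
(R_B − R_A)/R_A = 0.1114 − 1 = -88.9%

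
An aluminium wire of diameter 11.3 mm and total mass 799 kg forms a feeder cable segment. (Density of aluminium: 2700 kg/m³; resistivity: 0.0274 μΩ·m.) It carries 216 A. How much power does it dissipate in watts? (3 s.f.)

ρ = 0.0274 μΩ·m = 2.74×10^-8 Ω·m
A = π(d/2)² = π(5.6500e-03 m)² = 1.0029e-04 m²
L = m/(density·A) = 799/(2700×1.0029e-04) = 2951 m
R = ρL/A = (2.74×10^-8)(2951)/(1.0029e-04) = 0.8062 Ω
P = I²R = (216)² × 0.8062 = 37600 W

37600 W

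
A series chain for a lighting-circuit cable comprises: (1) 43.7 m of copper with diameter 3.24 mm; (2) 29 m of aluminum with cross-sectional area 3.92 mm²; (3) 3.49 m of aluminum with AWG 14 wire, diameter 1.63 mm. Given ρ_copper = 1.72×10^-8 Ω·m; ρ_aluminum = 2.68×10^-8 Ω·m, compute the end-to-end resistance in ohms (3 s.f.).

Seg 1: A = π(d/2)² = π(1.6200e-03 m)² = 8.245e-06 m²
R_1 = (1.72×10^-8)(43.7)/(8.245e-06) = 0.09117 Ω
Seg 2: A = 3.92 mm² = 3.920e-06 m²
R_2 = (2.68×10^-8)(29)/(3.920e-06) = 0.1983 Ω
Seg 3: A = π(1.63/2 mm)² = π(8.1500e-04 m)² = 2.087e-06 m²
R_3 = (2.68×10^-8)(3.49)/(2.087e-06) = 0.04482 Ω
R_total = R_1 + R_2 + R_3 = 0.334 Ω

0.334 Ω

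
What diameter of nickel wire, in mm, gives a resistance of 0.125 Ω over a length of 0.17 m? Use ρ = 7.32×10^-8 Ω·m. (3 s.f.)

A = ρL/R = (7.32×10^-8)(0.17)/(0.125) = 9.955e-08 m²
d = 2√(A/π) = 3.560e-04 m = 0.356 mm

0.356 mm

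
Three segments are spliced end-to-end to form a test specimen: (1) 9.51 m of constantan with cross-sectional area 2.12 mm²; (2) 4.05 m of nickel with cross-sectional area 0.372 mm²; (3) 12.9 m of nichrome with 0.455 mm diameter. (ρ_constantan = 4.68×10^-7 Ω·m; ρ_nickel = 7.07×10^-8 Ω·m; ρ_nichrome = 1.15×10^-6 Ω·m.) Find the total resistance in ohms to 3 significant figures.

Seg 1: A = 2.12 mm² = 2.120e-06 m²
R_1 = (4.68×10^-7)(9.51)/(2.120e-06) = 2.099 Ω
Seg 2: A = 0.372 mm² = 3.720e-07 m²
R_2 = (7.07×10^-8)(4.05)/(3.720e-07) = 0.7697 Ω
Seg 3: A = π(d/2)² = π(2.2750e-04 m)² = 1.626e-07 m²
R_3 = (1.15×10^-6)(12.9)/(1.626e-07) = 91.24 Ω
R_total = R_1 + R_2 + R_3 = 94.1 Ω

94.1 Ω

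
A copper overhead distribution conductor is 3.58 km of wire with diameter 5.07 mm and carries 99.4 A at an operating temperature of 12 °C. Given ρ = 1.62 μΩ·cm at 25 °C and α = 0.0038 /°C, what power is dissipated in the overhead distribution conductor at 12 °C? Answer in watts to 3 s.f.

ρ = 1.62 μΩ·cm = 1.62×10^-8 Ω·m
A = π(d/2)² = π(2.5350e-03 m)² = 2.019e-05 m²
R₍25₎ = ρL/A = (1.62×10^-8)(3580)/(2.019e-05) = 2.873 Ω
R₍12₎ = R₍25₎(1 + αΔT) = 2.873 × (1 + 0.0038×-13) = 2.731 Ω
P = I²R = (99.4)² × 2.731 = 27000 W

27000 W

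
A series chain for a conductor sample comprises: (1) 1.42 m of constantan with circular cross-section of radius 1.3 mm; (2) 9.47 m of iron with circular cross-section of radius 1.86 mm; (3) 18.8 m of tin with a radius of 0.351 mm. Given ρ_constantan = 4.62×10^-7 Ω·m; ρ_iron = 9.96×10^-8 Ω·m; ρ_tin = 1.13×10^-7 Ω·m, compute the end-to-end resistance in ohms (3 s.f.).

Seg 1: A = πr² = π(1.3000e-03 m)² = 5.309e-06 m²
R_1 = (4.62×10^-7)(1.42)/(5.309e-06) = 0.1236 Ω
Seg 2: A = πr² = π(1.8600e-03 m)² = 1.087e-05 m²
R_2 = (9.96×10^-8)(9.47)/(1.087e-05) = 0.08678 Ω
Seg 3: A = πr² = π(3.5100e-04 m)² = 3.870e-07 m²
R_3 = (1.13×10^-7)(18.8)/(3.870e-07) = 5.489 Ω
R_total = R_1 + R_2 + R_3 = 5.70 Ω

5.70 Ω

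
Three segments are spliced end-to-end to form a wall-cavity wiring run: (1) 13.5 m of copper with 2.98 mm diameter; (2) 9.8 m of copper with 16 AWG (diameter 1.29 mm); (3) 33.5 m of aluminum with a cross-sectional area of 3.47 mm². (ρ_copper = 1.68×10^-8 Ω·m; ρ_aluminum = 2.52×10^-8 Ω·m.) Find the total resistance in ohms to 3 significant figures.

Seg 1: A = π(d/2)² = π(1.4900e-03 m)² = 6.975e-06 m²
R_1 = (1.68×10^-8)(13.5)/(6.975e-06) = 0.03252 Ω
Seg 2: A = π(1.29/2 mm)² = π(6.4500e-04 m)² = 1.307e-06 m²
R_2 = (1.68×10^-8)(9.8)/(1.307e-06) = 0.126 Ω
Seg 3: A = 3.47 mm² = 3.470e-06 m²
R_3 = (2.52×10^-8)(33.5)/(3.470e-06) = 0.2433 Ω
R_total = R_1 + R_2 + R_3 = 0.402 Ω

0.402 Ω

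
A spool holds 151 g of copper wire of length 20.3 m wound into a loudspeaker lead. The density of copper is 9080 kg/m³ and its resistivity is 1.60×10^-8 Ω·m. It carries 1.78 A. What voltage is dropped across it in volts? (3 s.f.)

0.706 V

A = m/(density·L) = 0.151/(9080×20.3) = 8.1921e-07 m²
R = ρL/A = (1.60×10^-8)(20.3)/(8.1921e-07) = 0.3965 Ω
V = IR = 1.78 × 0.3965 = 0.706 V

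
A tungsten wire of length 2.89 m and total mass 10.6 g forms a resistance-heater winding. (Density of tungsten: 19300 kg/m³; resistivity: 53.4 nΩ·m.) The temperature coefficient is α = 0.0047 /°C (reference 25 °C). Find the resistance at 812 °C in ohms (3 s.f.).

ρ = 53.4 nΩ·m = 5.34×10^-8 Ω·m
A = m/(density·L) = 0.0106/(19300×2.89) = 1.9004e-07 m²
R = ρL/A = (5.34×10^-8)(2.89)/(1.9004e-07) = 0.8121 Ω
R(812 °C) = 0.8121 × (1 + 0.0047×787) = 3.82 Ω

3.82 Ω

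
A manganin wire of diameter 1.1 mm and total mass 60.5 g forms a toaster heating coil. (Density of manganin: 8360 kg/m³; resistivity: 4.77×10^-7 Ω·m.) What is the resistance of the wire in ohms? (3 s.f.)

3.82 Ω

A = π(d/2)² = π(5.5000e-04 m)² = 9.5033e-07 m²
L = m/(density·A) = 0.0605/(8360×9.5033e-07) = 7.615 m
R = ρL/A = (4.77×10^-7)(7.615)/(9.5033e-07) = 3.82 Ω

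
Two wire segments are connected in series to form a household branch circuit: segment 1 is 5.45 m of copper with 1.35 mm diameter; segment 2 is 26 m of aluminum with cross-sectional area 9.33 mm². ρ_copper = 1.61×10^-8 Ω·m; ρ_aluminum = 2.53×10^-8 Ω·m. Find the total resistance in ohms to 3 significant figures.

Segment 1: A = π(d/2)² = π(6.7500e-04 m)² = 1.431e-06 m²
R₁ = ρL/A = (1.61×10^-8)(5.45)/(1.431e-06) = 0.0613 Ω
Segment 2: A = 9.33 mm² = 9.330e-06 m²
R₂ = (2.53×10^-8)(26)/(9.330e-06) = 0.0705 Ω
R = R₁ + R₂ = 0.132 Ω

0.132 Ω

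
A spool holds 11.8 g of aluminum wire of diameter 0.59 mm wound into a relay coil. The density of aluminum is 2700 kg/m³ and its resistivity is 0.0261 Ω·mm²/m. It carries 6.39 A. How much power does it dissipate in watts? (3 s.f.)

62.3 W

ρ = 0.0261 Ω·mm²/m = 2.61×10^-8 Ω·m
A = π(d/2)² = π(2.9500e-04 m)² = 2.7340e-07 m²
L = m/(density·A) = 0.0118/(2700×2.7340e-07) = 15.99 m
R = ρL/A = (2.61×10^-8)(15.99)/(2.7340e-07) = 1.526 Ω
P = I²R = (6.39)² × 1.526 = 62.3 W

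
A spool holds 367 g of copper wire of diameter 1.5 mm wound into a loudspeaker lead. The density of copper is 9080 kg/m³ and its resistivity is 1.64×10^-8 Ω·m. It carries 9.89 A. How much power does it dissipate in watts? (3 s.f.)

A = π(d/2)² = π(7.5000e-04 m)² = 1.7671e-06 m²
L = m/(density·A) = 0.367/(9080×1.7671e-06) = 22.87 m
R = ρL/A = (1.64×10^-8)(22.87)/(1.7671e-06) = 0.2123 Ω
P = I²R = (9.89)² × 0.2123 = 20.8 W

20.8 W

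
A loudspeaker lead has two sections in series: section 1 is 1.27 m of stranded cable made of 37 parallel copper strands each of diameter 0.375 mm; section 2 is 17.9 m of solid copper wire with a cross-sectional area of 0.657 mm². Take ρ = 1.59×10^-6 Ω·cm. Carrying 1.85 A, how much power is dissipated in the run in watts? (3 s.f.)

1.50 W

ρ = 1.59×10^-6 Ω·cm = 1.59×10^-8 Ω·m
Section 1: A_strand = π(1.8750e-04)² = 1.104e-07 m²; R₁ = ρL/(N·A_s) = (1.59×10^-8)(1.27)/(37×1.104e-07) = 0.004941 Ω
Section 2: A = 0.657 mm² = 6.570e-07 m²
R₂ = (1.59×10^-8)(17.9)/(6.570e-07) = 0.4332 Ω
R = R₁ + R₂ = 0.4381 Ω
P = I²R = (1.85)² × 0.4381 = 1.50 W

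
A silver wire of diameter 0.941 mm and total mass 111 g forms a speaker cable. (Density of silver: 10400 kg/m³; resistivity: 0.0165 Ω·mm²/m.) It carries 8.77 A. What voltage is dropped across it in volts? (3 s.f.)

ρ = 0.0165 Ω·mm²/m = 1.65×10^-8 Ω·m
A = π(d/2)² = π(4.7050e-04 m)² = 6.9546e-07 m²
L = m/(density·A) = 0.111/(10400×6.9546e-07) = 15.35 m
R = ρL/A = (1.65×10^-8)(15.35)/(6.9546e-07) = 0.3641 Ω
V = IR = 8.77 × 0.3641 = 3.19 V

3.19 V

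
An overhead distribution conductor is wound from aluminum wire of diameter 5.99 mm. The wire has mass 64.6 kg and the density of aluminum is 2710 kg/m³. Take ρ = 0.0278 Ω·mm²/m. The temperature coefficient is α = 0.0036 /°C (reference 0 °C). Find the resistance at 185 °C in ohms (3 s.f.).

1.39 Ω

ρ = 0.0278 Ω·mm²/m = 2.78×10^-8 Ω·m
A = π(d/2)² = π(2.9950e-03 m)² = 2.8180e-05 m²
L = m/(density·A) = 64.6/(2710×2.8180e-05) = 845.9 m
R = ρL/A = (2.78×10^-8)(845.9)/(2.8180e-05) = 0.8345 Ω
R(185 °C) = 0.8345 × (1 + 0.0036×185) = 1.39 Ω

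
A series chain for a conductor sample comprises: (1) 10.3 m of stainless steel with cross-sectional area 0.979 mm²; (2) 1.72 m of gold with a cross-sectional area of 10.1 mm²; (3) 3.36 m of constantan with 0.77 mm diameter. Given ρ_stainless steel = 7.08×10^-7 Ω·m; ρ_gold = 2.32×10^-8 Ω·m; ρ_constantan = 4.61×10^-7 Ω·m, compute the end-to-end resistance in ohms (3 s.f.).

Seg 1: A = 0.979 mm² = 9.790e-07 m²
R_1 = (7.08×10^-7)(10.3)/(9.790e-07) = 7.449 Ω
Seg 2: A = 10.1 mm² = 1.010e-05 m²
R_2 = (2.32×10^-8)(1.72)/(1.010e-05) = 0.003951 Ω
Seg 3: A = π(d/2)² = π(3.8500e-04 m)² = 4.657e-07 m²
R_3 = (4.61×10^-7)(3.36)/(4.657e-07) = 3.326 Ω
R_total = R_1 + R_2 + R_3 = 10.8 Ω

10.8 Ω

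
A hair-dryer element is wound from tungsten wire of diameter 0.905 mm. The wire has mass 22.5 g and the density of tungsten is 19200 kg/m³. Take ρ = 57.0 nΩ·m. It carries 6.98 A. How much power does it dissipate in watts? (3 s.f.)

ρ = 57.0 nΩ·m = 5.70×10^-8 Ω·m
A = π(d/2)² = π(4.5250e-04 m)² = 6.4326e-07 m²
L = m/(density·A) = 0.0225/(19200×6.4326e-07) = 1.822 m
R = ρL/A = (5.70×10^-8)(1.822)/(6.4326e-07) = 0.1614 Ω
P = I²R = (6.98)² × 0.1614 = 7.86 W

7.86 W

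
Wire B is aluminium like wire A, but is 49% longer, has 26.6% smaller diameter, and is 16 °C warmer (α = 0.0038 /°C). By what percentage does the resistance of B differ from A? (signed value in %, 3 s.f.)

R ∝ ρL/d² with ρ ∝ (1+αΔT), so R_B/R_A = (1 + 49/100) × (1 − 26.6/100)⁻² × (1 + 0.0038×16)
= 1.49 × 1.856 × 1.061 = 2.934
(R_B − R_A)/R_A = 2.934 − 1 = 193%

193%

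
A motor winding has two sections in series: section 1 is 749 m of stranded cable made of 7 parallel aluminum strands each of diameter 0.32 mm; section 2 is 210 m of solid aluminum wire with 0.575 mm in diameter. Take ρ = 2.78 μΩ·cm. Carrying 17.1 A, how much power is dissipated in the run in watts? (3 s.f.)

ρ = 2.78 μΩ·cm = 2.78×10^-8 Ω·m
Section 1: A_strand = π(1.6000e-04)² = 8.042e-08 m²; R₁ = ρL/(N·A_s) = (2.78×10^-8)(749)/(7×8.042e-08) = 36.99 Ω
Section 2: A = π(d/2)² = π(2.8750e-04 m)² = 2.597e-07 m²
R₂ = (2.78×10^-8)(210)/(2.597e-07) = 22.48 Ω
R = R₁ + R₂ = 59.47 Ω
P = I²R = (17.1)² × 59.47 = 17400 W

17400 W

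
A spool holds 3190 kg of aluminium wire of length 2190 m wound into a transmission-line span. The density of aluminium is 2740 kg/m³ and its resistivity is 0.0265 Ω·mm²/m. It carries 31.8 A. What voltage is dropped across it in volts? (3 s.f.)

ρ = 0.0265 Ω·mm²/m = 2.65×10^-8 Ω·m
A = m/(density·L) = 3190/(2740×2190) = 5.3161e-04 m²
R = ρL/A = (2.65×10^-8)(2190)/(5.3161e-04) = 0.1092 Ω
V = IR = 31.8 × 0.1092 = 3.47 V

3.47 V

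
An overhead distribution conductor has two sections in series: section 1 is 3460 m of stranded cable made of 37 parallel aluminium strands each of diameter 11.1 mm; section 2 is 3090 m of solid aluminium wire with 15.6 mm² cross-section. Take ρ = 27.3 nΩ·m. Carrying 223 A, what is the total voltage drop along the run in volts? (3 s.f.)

ρ = 27.3 nΩ·m = 2.73×10^-8 Ω·m
Section 1: A_strand = π(5.5500e-03)² = 9.677e-05 m²; R₁ = ρL/(N·A_s) = (2.73×10^-8)(3460)/(37×9.677e-05) = 0.02638 Ω
Section 2: A = 15.6 mm² = 1.560e-05 m²
R₂ = (2.73×10^-8)(3090)/(1.560e-05) = 5.408 Ω
R = R₁ + R₂ = 5.434 Ω
V = IR = 223 × 5.434 = 1210 V

1210 V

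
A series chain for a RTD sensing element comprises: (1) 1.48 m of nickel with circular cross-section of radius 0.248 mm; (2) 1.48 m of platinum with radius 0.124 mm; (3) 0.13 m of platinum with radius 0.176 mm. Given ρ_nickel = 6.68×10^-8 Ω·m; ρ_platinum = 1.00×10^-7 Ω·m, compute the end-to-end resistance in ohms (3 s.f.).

Seg 1: A = πr² = π(2.4800e-04 m)² = 1.932e-07 m²
R_1 = (6.68×10^-8)(1.48)/(1.932e-07) = 0.5117 Ω
Seg 2: A = πr² = π(1.2400e-04 m)² = 4.831e-08 m²
R_2 = (1.00×10^-7)(1.48)/(4.831e-08) = 3.064 Ω
Seg 3: A = πr² = π(1.7600e-04 m)² = 9.731e-08 m²
R_3 = (1.00×10^-7)(0.13)/(9.731e-08) = 0.1336 Ω
R_total = R_1 + R_2 + R_3 = 3.71 Ω

3.71 Ω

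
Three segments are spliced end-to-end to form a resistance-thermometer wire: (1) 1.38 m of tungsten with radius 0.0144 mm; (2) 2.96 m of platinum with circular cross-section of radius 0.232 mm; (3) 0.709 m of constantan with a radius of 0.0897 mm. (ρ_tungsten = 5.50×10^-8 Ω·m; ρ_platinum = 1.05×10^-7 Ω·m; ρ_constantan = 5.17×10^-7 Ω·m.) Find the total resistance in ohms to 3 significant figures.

Seg 1: A = πr² = π(1.4400e-05 m)² = 6.514e-10 m²
R_1 = (5.50×10^-8)(1.38)/(6.514e-10) = 116.5 Ω
Seg 2: A = πr² = π(2.3200e-04 m)² = 1.691e-07 m²
R_2 = (1.05×10^-7)(2.96)/(1.691e-07) = 1.838 Ω
Seg 3: A = πr² = π(8.9700e-05 m)² = 2.528e-08 m²
R_3 = (5.17×10^-7)(0.709)/(2.528e-08) = 14.5 Ω
R_total = R_1 + R_2 + R_3 = 133 Ω

133 Ω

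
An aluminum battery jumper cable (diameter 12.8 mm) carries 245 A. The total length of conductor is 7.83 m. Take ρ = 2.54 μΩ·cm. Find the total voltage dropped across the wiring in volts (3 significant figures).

ρ = 2.54 μΩ·cm = 2.54×10^-8 Ω·m
A = π(d/2)² = π(6.4000e-03 m)² = 1.287e-04 m²
R = ρL/A = (2.54×10^-8)(7.83)/(1.287e-04) = 0.001546 Ω
V = IR = 245 × 0.001546 = 0.379 V

0.379 V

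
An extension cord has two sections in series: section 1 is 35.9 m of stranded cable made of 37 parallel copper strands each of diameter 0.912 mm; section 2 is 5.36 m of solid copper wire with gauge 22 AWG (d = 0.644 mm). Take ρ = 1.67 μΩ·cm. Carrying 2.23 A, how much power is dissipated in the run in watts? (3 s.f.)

1.49 W

ρ = 1.67 μΩ·cm = 1.67×10^-8 Ω·m
Section 1: A_strand = π(4.5600e-04)² = 6.533e-07 m²; R₁ = ρL/(N·A_s) = (1.67×10^-8)(35.9)/(37×6.533e-07) = 0.0248 Ω
Section 2: A = π(0.644/2 mm)² = π(3.2200e-04 m)² = 3.257e-07 m²
R₂ = (1.67×10^-8)(5.36)/(3.257e-07) = 0.2748 Ω
R = R₁ + R₂ = 0.2996 Ω
P = I²R = (2.23)² × 0.2996 = 1.49 W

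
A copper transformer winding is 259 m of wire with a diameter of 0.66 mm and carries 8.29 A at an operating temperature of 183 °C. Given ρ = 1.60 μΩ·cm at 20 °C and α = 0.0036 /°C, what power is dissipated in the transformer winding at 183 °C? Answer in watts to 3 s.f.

ρ = 1.60 μΩ·cm = 1.60×10^-8 Ω·m
A = π(d/2)² = π(3.3000e-04 m)² = 3.421e-07 m²
R₍20₎ = ρL/A = (1.60×10^-8)(259)/(3.421e-07) = 12.11 Ω
R₍183₎ = R₍20₎(1 + αΔT) = 12.11 × (1 + 0.0036×163) = 19.22 Ω
P = I²R = (8.29)² × 19.22 = 1320 W

1320 W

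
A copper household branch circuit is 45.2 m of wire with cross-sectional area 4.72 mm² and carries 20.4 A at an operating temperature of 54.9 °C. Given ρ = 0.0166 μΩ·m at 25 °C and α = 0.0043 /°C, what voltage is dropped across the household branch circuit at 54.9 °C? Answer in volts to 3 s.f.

ρ = 0.0166 μΩ·m = 1.66×10^-8 Ω·m
A = 4.72 mm² = 4.720e-06 m²
R₍25₎ = ρL/A = (1.66×10^-8)(45.2)/(4.720e-06) = 0.159 Ω
R₍54.9₎ = R₍25₎(1 + αΔT) = 0.159 × (1 + 0.0043×29.9) = 0.1794 Ω
V = IR = 20.4 × 0.1794 = 3.66 V

3.66 V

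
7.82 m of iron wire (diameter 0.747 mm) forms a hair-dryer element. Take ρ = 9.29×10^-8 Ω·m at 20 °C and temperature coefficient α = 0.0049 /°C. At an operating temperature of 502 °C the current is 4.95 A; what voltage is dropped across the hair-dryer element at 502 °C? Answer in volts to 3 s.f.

A = π(d/2)² = π(3.7350e-04 m)² = 4.383e-07 m²
R₍20₎ = ρL/A = (9.29×10^-8)(7.82)/(4.383e-07) = 1.658 Ω
R₍502₎ = R₍20₎(1 + αΔT) = 1.658 × (1 + 0.0049×482) = 5.573 Ω
V = IR = 4.95 × 5.573 = 27.6 V

27.6 V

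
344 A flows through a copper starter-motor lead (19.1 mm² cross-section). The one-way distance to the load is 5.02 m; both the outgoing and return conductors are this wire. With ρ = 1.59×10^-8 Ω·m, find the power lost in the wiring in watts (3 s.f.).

989 W

A = 19.1 mm² = 1.910e-05 m²
Total conductor length (both ways) L = 2 × 5.02 = 10.04 m
R = ρL/A = (1.59×10^-8)(10.04)/(1.910e-05) = 0.008358 Ω
P = I²R = (344)² × 0.008358 = 989 W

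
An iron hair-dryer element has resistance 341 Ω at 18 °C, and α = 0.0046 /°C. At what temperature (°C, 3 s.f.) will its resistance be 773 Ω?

293 °C

R = R₀(1 + α(T − T₀)) ⇒ T = T₀ + (R/R₀ − 1)/α
T = 18 + (773/341 − 1)/0.0046 = 18 + (1.267)/0.0046 = 293 °C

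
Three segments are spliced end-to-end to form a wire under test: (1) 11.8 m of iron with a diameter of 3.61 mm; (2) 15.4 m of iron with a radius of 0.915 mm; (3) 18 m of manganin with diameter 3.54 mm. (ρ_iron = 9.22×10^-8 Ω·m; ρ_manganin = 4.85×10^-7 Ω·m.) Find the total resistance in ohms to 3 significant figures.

Seg 1: A = π(d/2)² = π(1.8050e-03 m)² = 1.024e-05 m²
R_1 = (9.22×10^-8)(11.8)/(1.024e-05) = 0.1063 Ω
Seg 2: A = πr² = π(9.1500e-04 m)² = 2.630e-06 m²
R_2 = (9.22×10^-8)(15.4)/(2.630e-06) = 0.5398 Ω
Seg 3: A = π(d/2)² = π(1.7700e-03 m)² = 9.842e-06 m²
R_3 = (4.85×10^-7)(18)/(9.842e-06) = 0.887 Ω
R_total = R_1 + R_2 + R_3 = 1.53 Ω

1.53 Ω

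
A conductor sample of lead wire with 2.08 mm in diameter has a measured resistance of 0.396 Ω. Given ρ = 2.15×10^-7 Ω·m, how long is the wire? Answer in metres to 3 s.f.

6.26 m

A = π(d/2)² = π(1.0400e-03 m)² = 3.398e-06 m²
L = RA/ρ = (0.396)(3.398e-06)/(2.15×10^-7) = 6.26 m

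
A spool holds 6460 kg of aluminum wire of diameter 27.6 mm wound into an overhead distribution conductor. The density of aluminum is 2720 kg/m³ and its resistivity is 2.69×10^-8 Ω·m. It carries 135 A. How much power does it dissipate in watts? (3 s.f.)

3250 W

A = π(d/2)² = π(1.3800e-02 m)² = 5.9828e-04 m²
L = m/(density·A) = 6460/(2720×5.9828e-04) = 3970 m
R = ρL/A = (2.69×10^-8)(3970)/(5.9828e-04) = 0.1785 Ω
P = I²R = (135)² × 0.1785 = 3250 W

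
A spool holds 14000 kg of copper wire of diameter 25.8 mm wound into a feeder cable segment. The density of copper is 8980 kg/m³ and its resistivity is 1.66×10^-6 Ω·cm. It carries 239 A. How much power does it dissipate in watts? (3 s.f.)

ρ = 1.66×10^-6 Ω·cm = 1.66×10^-8 Ω·m
A = π(d/2)² = π(1.2900e-02 m)² = 5.2279e-04 m²
L = m/(density·A) = 14000/(8980×5.2279e-04) = 2982 m
R = ρL/A = (1.66×10^-8)(2982)/(5.2279e-04) = 0.09469 Ω
P = I²R = (239)² × 0.09469 = 5410 W

5410 W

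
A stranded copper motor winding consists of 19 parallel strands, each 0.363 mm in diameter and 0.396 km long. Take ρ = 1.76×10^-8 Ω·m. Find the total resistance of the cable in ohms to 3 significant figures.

3.54 Ω

A_strand = π(1.8150e-04 m)² = 1.035e-07 m²
R_strand = ρL/A = (1.76×10^-8)(396)/(1.035e-07) = 67.34 Ω
R_total = R_strand/N = 67.34/19 = 3.54 Ω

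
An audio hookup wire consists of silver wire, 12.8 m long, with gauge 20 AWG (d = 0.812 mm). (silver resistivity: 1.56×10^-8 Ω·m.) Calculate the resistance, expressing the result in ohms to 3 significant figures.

0.386 Ω

A = π(0.812/2 mm)² = π(4.0600e-04 m)² = 5.178e-07 m²
R = ρL/A = (1.56×10^-8)(12.8 m)/(5.178e-07 m²) = 0.386 Ω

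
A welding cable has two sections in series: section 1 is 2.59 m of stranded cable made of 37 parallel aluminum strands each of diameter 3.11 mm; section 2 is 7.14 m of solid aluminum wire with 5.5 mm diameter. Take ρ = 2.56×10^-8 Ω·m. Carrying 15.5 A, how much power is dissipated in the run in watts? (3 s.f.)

1.91 W

Section 1: A_strand = π(1.5550e-03)² = 7.596e-06 m²; R₁ = ρL/(N·A_s) = (2.56×10^-8)(2.59)/(37×7.596e-06) = 2.359×10^-4 Ω
Section 2: A = π(d/2)² = π(2.7500e-03 m)² = 2.376e-05 m²
R₂ = (2.56×10^-8)(7.14)/(2.376e-05) = 0.007693 Ω
R = R₁ + R₂ = 0.007929 Ω
P = I²R = (15.5)² × 0.007929 = 1.91 W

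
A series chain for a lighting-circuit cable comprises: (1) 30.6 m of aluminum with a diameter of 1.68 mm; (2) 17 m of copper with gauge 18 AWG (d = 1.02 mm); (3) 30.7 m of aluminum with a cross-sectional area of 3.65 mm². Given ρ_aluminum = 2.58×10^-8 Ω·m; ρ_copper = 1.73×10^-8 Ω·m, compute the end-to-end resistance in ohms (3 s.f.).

Seg 1: A = π(d/2)² = π(8.4000e-04 m)² = 2.217e-06 m²
R_1 = (2.58×10^-8)(30.6)/(2.217e-06) = 0.3561 Ω
Seg 2: A = π(1.02/2 mm)² = π(5.1000e-04 m)² = 8.171e-07 m²
R_2 = (1.73×10^-8)(17)/(8.171e-07) = 0.3599 Ω
Seg 3: A = 3.65 mm² = 3.650e-06 m²
R_3 = (2.58×10^-8)(30.7)/(3.650e-06) = 0.217 Ω
R_total = R_1 + R_2 + R_3 = 0.933 Ω

0.933 Ω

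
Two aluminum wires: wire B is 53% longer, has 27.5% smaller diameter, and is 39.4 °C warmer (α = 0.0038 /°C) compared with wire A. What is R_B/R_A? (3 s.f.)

R ∝ ρL/d² with ρ ∝ (1+αΔT), so R_B/R_A = (1 + 53/100) × (1 − 27.5/100)⁻² × (1 + 0.0038×39.4)
= 1.53 × 1.903 × 1.15 = 3.35

3.35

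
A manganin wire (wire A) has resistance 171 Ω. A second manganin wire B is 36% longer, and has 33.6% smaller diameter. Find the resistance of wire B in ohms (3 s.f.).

527 Ω

R ∝ L/d², so R_B/R_A = (1 + 36/100) × (1 − 33.6/100)⁻²
= 1.36 × 2.268 = 3.085
R_B = 3.085 × 171 = 527 Ω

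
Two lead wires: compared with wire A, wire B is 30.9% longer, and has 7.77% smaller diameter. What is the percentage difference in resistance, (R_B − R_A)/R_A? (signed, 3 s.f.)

R ∝ L/d², so R_B/R_A = (1 + 30.9/100) × (1 − 7.77/100)⁻²
= 1.309 × 1.176 = 1.539
(R_B − R_A)/R_A = 1.539 − 1 = 53.9%

53.9%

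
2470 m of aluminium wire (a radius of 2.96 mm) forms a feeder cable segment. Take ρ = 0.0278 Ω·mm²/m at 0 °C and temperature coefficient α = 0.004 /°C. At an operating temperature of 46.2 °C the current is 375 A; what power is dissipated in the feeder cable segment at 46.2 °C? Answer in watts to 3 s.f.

4.16×10^5 W

ρ = 0.0278 Ω·mm²/m = 2.78×10^-8 Ω·m
A = πr² = π(2.9600e-03 m)² = 2.753e-05 m²
R₍0₎ = ρL/A = (2.78×10^-8)(2470)/(2.753e-05) = 2.495 Ω
R₍46.2₎ = R₍0₎(1 + αΔT) = 2.495 × (1 + 0.004×46.2) = 2.956 Ω
P = I²R = (375)² × 2.956 = 4.16×10^5 W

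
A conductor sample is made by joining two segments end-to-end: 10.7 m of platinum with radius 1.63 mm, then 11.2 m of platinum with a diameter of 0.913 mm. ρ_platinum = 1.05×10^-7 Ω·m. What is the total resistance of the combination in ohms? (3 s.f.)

1.93 Ω

Segment 1: A = πr² = π(1.6300e-03 m)² = 8.347e-06 m²
R₁ = ρL/A = (1.05×10^-7)(10.7)/(8.347e-06) = 0.1346 Ω
Segment 2: A = π(d/2)² = π(4.5650e-04 m)² = 6.547e-07 m²
R₂ = (1.05×10^-7)(11.2)/(6.547e-07) = 1.796 Ω
R = R₁ + R₂ = 1.93 Ω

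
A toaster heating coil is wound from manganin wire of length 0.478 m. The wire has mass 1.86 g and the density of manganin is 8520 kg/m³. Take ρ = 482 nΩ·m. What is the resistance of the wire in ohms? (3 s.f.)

ρ = 482 nΩ·m = 4.82×10^-7 Ω·m
A = m/(density·L) = 0.00186/(8520×0.478) = 4.5672e-07 m²
R = ρL/A = (4.82×10^-7)(0.478)/(4.5672e-07) = 0.504 Ω

0.504 Ω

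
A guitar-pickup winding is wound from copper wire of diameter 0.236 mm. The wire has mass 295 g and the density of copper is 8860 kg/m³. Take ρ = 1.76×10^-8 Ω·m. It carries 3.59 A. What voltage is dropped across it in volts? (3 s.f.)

A = π(d/2)² = π(1.1800e-04 m)² = 4.3744e-08 m²
L = m/(density·A) = 0.295/(8860×4.3744e-08) = 761.2 m
R = ρL/A = (1.76×10^-8)(761.2)/(4.3744e-08) = 306.2 Ω
V = IR = 3.59 × 306.2 = 1100 V

1100 V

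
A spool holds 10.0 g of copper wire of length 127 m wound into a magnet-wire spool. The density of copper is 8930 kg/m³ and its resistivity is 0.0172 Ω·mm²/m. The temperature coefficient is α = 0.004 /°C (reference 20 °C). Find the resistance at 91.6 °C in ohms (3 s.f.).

ρ = 0.0172 Ω·mm²/m = 1.72×10^-8 Ω·m
A = m/(density·L) = 0.01/(8930×127) = 8.8175e-09 m²
R = ρL/A = (1.72×10^-8)(127)/(8.8175e-09) = 247.7 Ω
R(91.6 °C) = 247.7 × (1 + 0.004×71.6) = 319 Ω

319 Ω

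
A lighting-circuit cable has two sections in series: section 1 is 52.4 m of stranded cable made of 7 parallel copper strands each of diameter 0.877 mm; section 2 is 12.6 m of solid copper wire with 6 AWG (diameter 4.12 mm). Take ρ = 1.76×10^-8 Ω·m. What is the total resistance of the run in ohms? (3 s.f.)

Section 1: A_strand = π(4.3850e-04)² = 6.041e-07 m²; R₁ = ρL/(N·A_s) = (1.76×10^-8)(52.4)/(7×6.041e-07) = 0.2181 Ω
Section 2: A = π(4.12/2 mm)² = π(2.0600e-03 m)² = 1.333e-05 m²
R₂ = (1.76×10^-8)(12.6)/(1.333e-05) = 0.01663 Ω
R = R₁ + R₂ = 0.235 Ω

0.235 Ω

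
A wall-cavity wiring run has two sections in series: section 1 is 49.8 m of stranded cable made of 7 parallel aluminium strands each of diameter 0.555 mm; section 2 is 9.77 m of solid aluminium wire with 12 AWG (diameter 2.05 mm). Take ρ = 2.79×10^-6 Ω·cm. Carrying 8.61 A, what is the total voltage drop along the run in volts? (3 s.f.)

ρ = 2.79×10^-6 Ω·cm = 2.79×10^-8 Ω·m
Section 1: A_strand = π(2.7750e-04)² = 2.419e-07 m²; R₁ = ρL/(N·A_s) = (2.79×10^-8)(49.8)/(7×2.419e-07) = 0.8205 Ω
Section 2: A = π(2.05/2 mm)² = π(1.0250e-03 m)² = 3.301e-06 m²
R₂ = (2.79×10^-8)(9.77)/(3.301e-06) = 0.08258 Ω
R = R₁ + R₂ = 0.903 Ω
V = IR = 8.61 × 0.903 = 7.78 V

7.78 V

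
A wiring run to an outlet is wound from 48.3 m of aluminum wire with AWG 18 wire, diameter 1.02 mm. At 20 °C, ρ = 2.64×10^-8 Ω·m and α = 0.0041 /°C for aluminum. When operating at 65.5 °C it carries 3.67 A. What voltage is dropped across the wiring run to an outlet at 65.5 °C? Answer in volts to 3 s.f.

A = π(1.02/2 mm)² = π(5.1000e-04 m)² = 8.171e-07 m²
R₍20₎ = ρL/A = (2.64×10^-8)(48.3)/(8.171e-07) = 1.56 Ω
R₍65.5₎ = R₍20₎(1 + αΔT) = 1.56 × (1 + 0.0041×45.5) = 1.852 Ω
V = IR = 3.67 × 1.852 = 6.80 V

6.80 V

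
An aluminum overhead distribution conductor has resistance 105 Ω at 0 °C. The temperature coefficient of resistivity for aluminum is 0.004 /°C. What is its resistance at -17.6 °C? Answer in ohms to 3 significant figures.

ΔT = -17.6 − 0 = -17.6 °C
R = R₀(1 + αΔT) = 105 × (1 + 0.004×-17.6) = 105 × 0.9296 = 97.6 Ω

97.6 Ω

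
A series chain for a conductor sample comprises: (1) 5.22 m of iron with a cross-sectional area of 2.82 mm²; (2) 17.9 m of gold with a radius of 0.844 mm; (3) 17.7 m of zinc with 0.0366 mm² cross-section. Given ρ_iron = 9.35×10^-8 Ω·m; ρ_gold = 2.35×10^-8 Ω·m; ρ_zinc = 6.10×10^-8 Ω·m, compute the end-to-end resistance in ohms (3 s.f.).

Seg 1: A = 2.82 mm² = 2.820e-06 m²
R_1 = (9.35×10^-8)(5.22)/(2.820e-06) = 0.1731 Ω
Seg 2: A = πr² = π(8.4400e-04 m)² = 2.238e-06 m²
R_2 = (2.35×10^-8)(17.9)/(2.238e-06) = 0.188 Ω
Seg 3: A = 0.0366 mm² = 3.660e-08 m²
R_3 = (6.10×10^-8)(17.7)/(3.660e-08) = 29.5 Ω
R_total = R_1 + R_2 + R_3 = 29.9 Ω

29.9 Ω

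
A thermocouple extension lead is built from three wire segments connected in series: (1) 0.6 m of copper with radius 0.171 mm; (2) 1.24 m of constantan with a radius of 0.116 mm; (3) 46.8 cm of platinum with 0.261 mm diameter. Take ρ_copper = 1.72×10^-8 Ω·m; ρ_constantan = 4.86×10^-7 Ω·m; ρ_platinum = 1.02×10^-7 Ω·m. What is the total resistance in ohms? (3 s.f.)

Seg 1: A = πr² = π(1.7100e-04 m)² = 9.186e-08 m²
R_1 = (1.72×10^-8)(0.6)/(9.186e-08) = 0.1123 Ω
Seg 2: A = πr² = π(1.1600e-04 m)² = 4.227e-08 m²
R_2 = (4.86×10^-7)(1.24)/(4.227e-08) = 14.26 Ω
Seg 3: A = π(d/2)² = π(1.3050e-04 m)² = 5.350e-08 m²
R_3 = (1.02×10^-7)(0.468)/(5.350e-08) = 0.8922 Ω
R_total = R_1 + R_2 + R_3 = 15.3 Ω

15.3 Ω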